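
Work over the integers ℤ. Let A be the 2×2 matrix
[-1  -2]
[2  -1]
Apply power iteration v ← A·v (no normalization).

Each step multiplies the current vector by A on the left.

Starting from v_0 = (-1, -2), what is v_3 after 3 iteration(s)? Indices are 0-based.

v_0 = (-1, -2).
v_1 = A·v_0 = (5, 0).
v_2 = A·v_1 = (-5, 10).
v_3 = A·v_2 = (-15, -20).

v_3 = (-15, -20)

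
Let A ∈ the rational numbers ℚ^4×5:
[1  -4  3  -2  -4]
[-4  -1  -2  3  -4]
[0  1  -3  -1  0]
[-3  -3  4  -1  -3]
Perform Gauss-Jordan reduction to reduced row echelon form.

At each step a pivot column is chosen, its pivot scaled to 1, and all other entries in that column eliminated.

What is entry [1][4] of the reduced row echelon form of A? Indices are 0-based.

M[1][4] = 305/198

[1] R0 /= 1  ⇒  (1, -4, 3, -2, -4)
     R1 -= -4·R0  ⇒  (0, -17, 10, -5, -20)
     R3 -= -3·R0  ⇒  (0, -15, 13, -7, -15)
[2] R1 /= -17  ⇒  (0, 1, -10/17, 5/17, 20/17)
     R0 -= -4·R1  ⇒  (1, 0, 11/17, -14/17, 12/17)
     R2 -= 1·R1  ⇒  (0, 0, -41/17, -22/17, -20/17)
     R3 -= -15·R1  ⇒  (0, 0, 71/17, -44/17, 45/17)
[3] R2 /= -41/17  ⇒  (0, 0, 1, 22/41, 20/41)
     R0 -= 11/17·R2  ⇒  (1, 0, 0, -48/41, 16/41)
     R1 -= -10/17·R2  ⇒  (0, 1, 0, 25/41, 60/41)
     R3 -= 71/17·R2  ⇒  (0, 0, 0, -198/41, 25/41)
[4] R3 /= -198/41  ⇒  (0, 0, 0, 1, -25/198)
     R0 -= -48/41·R3  ⇒  (1, 0, 0, 0, 8/33)
     R1 -= 25/41·R3  ⇒  (0, 1, 0, 0, 305/198)
     R2 -= 22/41·R3  ⇒  (0, 0, 1, 0, 5/9)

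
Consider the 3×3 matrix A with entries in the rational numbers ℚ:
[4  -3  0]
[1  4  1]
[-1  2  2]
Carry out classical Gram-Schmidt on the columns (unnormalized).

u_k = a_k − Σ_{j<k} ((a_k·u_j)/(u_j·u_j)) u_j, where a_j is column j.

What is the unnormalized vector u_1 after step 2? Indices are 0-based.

Step 1: u_0 = a_0 = (4, 1, -1).
Step 2: u_1 = a_1 − (-5/9)·u_0 = (-7/9, 41/9, 13/9).

u_1 = (-7/9, 41/9, 13/9)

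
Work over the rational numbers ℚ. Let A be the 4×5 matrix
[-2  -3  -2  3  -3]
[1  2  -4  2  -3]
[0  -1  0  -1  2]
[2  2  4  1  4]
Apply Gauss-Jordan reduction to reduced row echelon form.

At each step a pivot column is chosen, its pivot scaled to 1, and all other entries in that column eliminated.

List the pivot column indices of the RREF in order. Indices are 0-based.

step 1: normalize row 0 (÷-2) = (1, 3/2, 1, -3/2, 3/2)
  row 1: subtract 1×row0 = (0, 1/2, -5, 7/2, -9/2)
  row 3: subtract 2×row0 = (0, -1, 2, 4, 1)
step 2: normalize row 1 (÷1/2) = (0, 1, -10, 7, -9)
  row 0: subtract 3/2×row1 = (1, 0, 16, -12, 15)
  row 2: subtract -1×row1 = (0, 0, -10, 6, -7)
  row 3: subtract -1×row1 = (0, 0, -8, 11, -8)
step 3: normalize row 2 (÷-10) = (0, 0, 1, -3/5, 7/10)
  row 0: subtract 16×row2 = (1, 0, 0, -12/5, 19/5)
  row 1: subtract -10×row2 = (0, 1, 0, 1, -2)
  row 3: subtract -8×row2 = (0, 0, 0, 31/5, -12/5)
step 4: normalize row 3 (÷31/5) = (0, 0, 0, 1, -12/31)
  row 0: subtract -12/5×row3 = (1, 0, 0, 0, 89/31)
  row 1: subtract 1×row3 = (0, 1, 0, 0, -50/31)
  row 2: subtract -3/5×row3 = (0, 0, 1, 0, 29/62)

pivot columns: 0, 1, 2, 3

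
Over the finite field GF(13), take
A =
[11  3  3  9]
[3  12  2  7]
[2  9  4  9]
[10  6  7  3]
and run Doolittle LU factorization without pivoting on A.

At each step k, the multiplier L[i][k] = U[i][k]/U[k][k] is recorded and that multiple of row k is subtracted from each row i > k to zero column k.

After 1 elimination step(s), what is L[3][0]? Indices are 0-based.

[col 0] pivot 11
  R1 -= 5*R0 → (0, 10, 0, 1)  (L[1][0] := 5)
  R2 -= 12*R0 → (0, 12, 7, 5)  (L[2][0] := 12)
  R3 -= 8*R0 → (0, 8, 9, 9)  (L[3][0] := 8)

L[3][0] = 8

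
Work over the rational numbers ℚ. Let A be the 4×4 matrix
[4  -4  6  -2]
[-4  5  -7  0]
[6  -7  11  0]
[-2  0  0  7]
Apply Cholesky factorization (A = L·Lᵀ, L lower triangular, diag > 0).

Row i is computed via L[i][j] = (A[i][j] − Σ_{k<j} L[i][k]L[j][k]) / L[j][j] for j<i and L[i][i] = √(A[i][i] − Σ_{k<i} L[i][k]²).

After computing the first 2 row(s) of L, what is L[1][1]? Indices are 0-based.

L[1][1] = 1

Step 1: L[0][0] = √(4) = 2.
  L[1][0] = (-4) / L[0][0] = -2.
Step 2: L[1][1] = √(1) = 1.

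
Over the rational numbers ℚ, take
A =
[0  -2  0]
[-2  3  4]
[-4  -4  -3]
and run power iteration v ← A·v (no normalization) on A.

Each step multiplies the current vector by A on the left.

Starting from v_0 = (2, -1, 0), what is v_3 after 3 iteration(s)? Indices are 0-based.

v_0 = (2, -1, 0).
v_1 = A·v_0 = (2, -7, -4).
v_2 = A·v_1 = (14, -41, 32).
v_3 = A·v_2 = (82, -23, 12).

v_3 = (82, -23, 12)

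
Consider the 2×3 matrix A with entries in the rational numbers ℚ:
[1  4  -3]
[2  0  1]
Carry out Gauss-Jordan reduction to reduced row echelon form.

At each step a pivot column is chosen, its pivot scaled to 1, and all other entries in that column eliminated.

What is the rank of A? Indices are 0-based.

rank = 2

pivot(0,0)=1: scale R0 → (1, 4, -3)
  clear (1,0): R1 −= (2)R0 → (0, -8, 7)
pivot(1,1)=-8: scale R1 → (0, 1, -7/8)
  clear (0,1): R0 −= (4)R1 → (1, 0, 1/2)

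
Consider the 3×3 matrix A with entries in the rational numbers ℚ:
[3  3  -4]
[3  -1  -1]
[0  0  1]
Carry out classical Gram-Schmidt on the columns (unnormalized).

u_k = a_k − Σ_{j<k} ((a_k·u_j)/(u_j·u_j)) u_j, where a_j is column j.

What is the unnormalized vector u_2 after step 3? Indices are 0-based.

u_2 = (0, 0, 1)

Step 1: u_0 = a_0 = (3, 3, 0).
Step 2: u_1 = a_1 − (1/3)·u_0 = (2, -2, 0).
Step 3: u_2 = a_2 − (-5/6)·u_0 − (-3/4)·u_1 = (0, 0, 1).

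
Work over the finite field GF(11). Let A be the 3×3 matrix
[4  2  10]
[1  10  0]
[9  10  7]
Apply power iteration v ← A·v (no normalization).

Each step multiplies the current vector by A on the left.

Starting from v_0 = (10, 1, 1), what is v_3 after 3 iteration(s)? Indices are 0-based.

v_3 = (3, 10, 2)

v_0 = (10, 1, 1).
v_1 = A·v_0 = (8, 9, 8).
v_2 = A·v_1 = (9, 10, 9).
v_3 = A·v_2 = (3, 10, 2).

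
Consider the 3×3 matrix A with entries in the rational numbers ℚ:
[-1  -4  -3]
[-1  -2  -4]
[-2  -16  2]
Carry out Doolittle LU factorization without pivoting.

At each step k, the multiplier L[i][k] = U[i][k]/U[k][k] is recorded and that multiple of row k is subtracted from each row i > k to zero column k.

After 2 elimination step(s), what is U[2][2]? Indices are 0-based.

U[2][2] = 4

[col 0] pivot -1
  R1 -= 1*R0 → (0, 2, -1)  (L[1][0] := 1)
  R2 -= 2*R0 → (0, -8, 8)  (L[2][0] := 2)
[col 1] pivot 2
  R2 -= -4*R1 → (0, 0, 4)  (L[2][1] := -4)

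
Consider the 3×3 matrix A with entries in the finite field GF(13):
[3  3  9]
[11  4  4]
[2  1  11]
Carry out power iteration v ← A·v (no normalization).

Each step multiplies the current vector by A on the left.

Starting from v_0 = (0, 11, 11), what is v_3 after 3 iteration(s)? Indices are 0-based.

v_0 = (0, 11, 11).
v_1 = A·v_0 = (2, 10, 2).
v_2 = A·v_1 = (2, 5, 10).
v_3 = A·v_2 = (7, 4, 2).

v_3 = (7, 4, 2)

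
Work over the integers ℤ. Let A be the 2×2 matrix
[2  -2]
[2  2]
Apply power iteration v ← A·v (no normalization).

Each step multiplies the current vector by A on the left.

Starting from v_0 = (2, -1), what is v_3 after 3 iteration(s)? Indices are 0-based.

v_3 = (-16, 48)

v_0 = (2, -1).
v_1 = A·v_0 = (6, 2).
v_2 = A·v_1 = (8, 16).
v_3 = A·v_2 = (-16, 48).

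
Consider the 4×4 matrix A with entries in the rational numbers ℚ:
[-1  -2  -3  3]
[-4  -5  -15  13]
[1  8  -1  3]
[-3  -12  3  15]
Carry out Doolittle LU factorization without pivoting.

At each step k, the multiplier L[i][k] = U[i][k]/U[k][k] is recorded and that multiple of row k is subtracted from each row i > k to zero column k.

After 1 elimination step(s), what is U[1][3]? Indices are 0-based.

k=0: U[0][0]=-1
  eliminate (1,0): mult=4, new row 1: (0, 3, -3, 1); set L[1][0]=4
  eliminate (2,0): mult=-1, new row 2: (0, 6, -4, 6); set L[2][0]=-1
  eliminate (3,0): mult=3, new row 3: (0, -6, 12, 6); set L[3][0]=3

U[1][3] = 1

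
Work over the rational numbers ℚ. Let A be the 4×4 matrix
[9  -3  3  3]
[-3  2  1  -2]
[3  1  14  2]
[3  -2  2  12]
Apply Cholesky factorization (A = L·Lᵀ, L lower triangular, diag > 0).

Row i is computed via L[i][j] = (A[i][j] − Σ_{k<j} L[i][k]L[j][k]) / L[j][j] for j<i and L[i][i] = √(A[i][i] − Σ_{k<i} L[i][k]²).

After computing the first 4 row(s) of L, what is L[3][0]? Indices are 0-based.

L[3][0] = 1

Step 1: L[0][0] = √(9) = 3.
  L[1][0] = (-3) / L[0][0] = -1.
Step 2: L[1][1] = √(1) = 1.
  L[2][0] = (3) / L[0][0] = 1.
  L[2][1] = (2) / L[1][1] = 2.
Step 3: L[2][2] = √(9) = 3.
  L[3][0] = (3) / L[0][0] = 1.
  L[3][1] = (-1) / L[1][1] = -1.
  L[3][2] = (3) / L[2][2] = 1.
Step 4: L[3][3] = √(9) = 3.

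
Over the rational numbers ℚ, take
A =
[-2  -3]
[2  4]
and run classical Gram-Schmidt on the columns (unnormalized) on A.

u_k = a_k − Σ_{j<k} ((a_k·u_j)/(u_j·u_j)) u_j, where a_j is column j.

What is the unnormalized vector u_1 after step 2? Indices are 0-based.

u_1 = (1/2, 1/2)

Step 1: u_0 = a_0 = (-2, 2).
Step 2: u_1 = a_1 − (7/4)·u_0 = (1/2, 1/2).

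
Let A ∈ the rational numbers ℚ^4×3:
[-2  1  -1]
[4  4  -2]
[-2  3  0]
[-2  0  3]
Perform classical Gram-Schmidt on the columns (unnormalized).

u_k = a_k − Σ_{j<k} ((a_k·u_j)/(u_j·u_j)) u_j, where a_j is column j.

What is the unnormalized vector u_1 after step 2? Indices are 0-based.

Step 1: u_0 = a_0 = (-2, 4, -2, -2).
Step 2: u_1 = a_1 − (2/7)·u_0 = (11/7, 20/7, 25/7, 4/7).

u_1 = (11/7, 20/7, 25/7, 4/7)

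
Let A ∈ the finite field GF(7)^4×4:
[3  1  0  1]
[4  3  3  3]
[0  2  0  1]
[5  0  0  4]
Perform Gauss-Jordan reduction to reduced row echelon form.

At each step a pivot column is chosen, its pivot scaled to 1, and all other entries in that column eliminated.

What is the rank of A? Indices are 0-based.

step 1: normalize row 0 (÷3) = (1, 5, 0, 5)
  row 1: subtract 4×row0 = (0, 4, 3, 4)
  row 3: subtract 5×row0 = (0, 3, 0, 0)
step 2: normalize row 1 (÷4) = (0, 1, 6, 1)
  row 0: subtract 5×row1 = (1, 0, 5, 0)
  row 2: subtract 2×row1 = (0, 0, 2, 6)
  row 3: subtract 3×row1 = (0, 0, 3, 4)
step 3: normalize row 2 (÷2) = (0, 0, 1, 3)
  row 0: subtract 5×row2 = (1, 0, 0, 6)
  row 1: subtract 6×row2 = (0, 1, 0, 4)
  row 3: subtract 3×row2 = (0, 0, 0, 2)
step 4: normalize row 3 (÷2) = (0, 0, 0, 1)
  row 0: subtract 6×row3 = (1, 0, 0, 0)
  row 1: subtract 4×row3 = (0, 1, 0, 0)
  row 2: subtract 3×row3 = (0, 0, 1, 0)

rank = 4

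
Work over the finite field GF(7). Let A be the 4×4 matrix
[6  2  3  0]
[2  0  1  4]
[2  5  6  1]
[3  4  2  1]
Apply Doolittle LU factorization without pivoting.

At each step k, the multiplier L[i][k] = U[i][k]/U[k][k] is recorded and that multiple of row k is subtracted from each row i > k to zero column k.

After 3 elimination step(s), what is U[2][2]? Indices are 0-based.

U[2][2] = 5

k=0: U[0][0]=6
  eliminate (1,0): mult=5, new row 1: (0, 4, 0, 4); set L[1][0]=5
  eliminate (2,0): mult=5, new row 2: (0, 2, 5, 1); set L[2][0]=5
  eliminate (3,0): mult=4, new row 3: (0, 3, 4, 1); set L[3][0]=4
k=1: U[1][1]=4
  eliminate (2,1): mult=4, new row 2: (0, 0, 5, 6); set L[2][1]=4
  eliminate (3,1): mult=6, new row 3: (0, 0, 4, 5); set L[3][1]=6
k=2: U[2][2]=5
  eliminate (3,2): mult=5, new row 3: (0, 0, 0, 3); set L[3][2]=5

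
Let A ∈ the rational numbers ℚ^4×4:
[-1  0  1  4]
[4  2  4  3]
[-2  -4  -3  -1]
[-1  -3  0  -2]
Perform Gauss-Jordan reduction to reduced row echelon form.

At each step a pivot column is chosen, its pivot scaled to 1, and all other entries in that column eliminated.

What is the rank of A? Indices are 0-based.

pivot(0,0)=-1: scale R0 → (1, 0, -1, -4)
  clear (1,0): R1 −= (4)R0 → (0, 2, 8, 19)
  clear (2,0): R2 −= (-2)R0 → (0, -4, -5, -9)
  clear (3,0): R3 −= (-1)R0 → (0, -3, -1, -6)
pivot(1,1)=2: scale R1 → (0, 1, 4, 19/2)
  clear (2,1): R2 −= (-4)R1 → (0, 0, 11, 29)
  clear (3,1): R3 −= (-3)R1 → (0, 0, 11, 45/2)
pivot(2,2)=11: scale R2 → (0, 0, 1, 29/11)
  clear (0,2): R0 −= (-1)R2 → (1, 0, 0, -15/11)
  clear (1,2): R1 −= (4)R2 → (0, 1, 0, -23/22)
  clear (3,2): R3 −= (11)R2 → (0, 0, 0, -13/2)
pivot(3,3)=-13/2: scale R3 → (0, 0, 0, 1)
  clear (0,3): R0 −= (-15/11)R3 → (1, 0, 0, 0)
  clear (1,3): R1 −= (-23/22)R3 → (0, 1, 0, 0)
  clear (2,3): R2 −= (29/11)R3 → (0, 0, 1, 0)

rank = 4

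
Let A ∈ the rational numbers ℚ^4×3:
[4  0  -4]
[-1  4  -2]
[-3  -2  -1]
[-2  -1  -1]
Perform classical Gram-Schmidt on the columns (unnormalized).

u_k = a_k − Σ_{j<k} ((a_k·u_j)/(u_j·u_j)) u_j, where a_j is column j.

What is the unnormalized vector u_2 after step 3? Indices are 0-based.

Step 1: u_0 = a_0 = (4, -1, -3, -2).
Step 2: u_1 = a_1 − (2/15)·u_0 = (-8/15, 62/15, -8/5, -11/15).
Step 3: u_2 = a_2 − (-3/10)·u_0 − (-57/307)·u_1 = (-890/307, -941/614, -1349/614, -533/307).

u_2 = (-890/307, -941/614, -1349/614, -533/307)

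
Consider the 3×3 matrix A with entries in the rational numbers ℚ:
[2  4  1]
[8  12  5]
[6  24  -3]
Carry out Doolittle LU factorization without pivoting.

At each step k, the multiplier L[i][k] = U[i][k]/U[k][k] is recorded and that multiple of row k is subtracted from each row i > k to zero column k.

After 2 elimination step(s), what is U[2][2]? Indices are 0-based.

U[2][2] = -3

k=0: U[0][0]=2
  eliminate (1,0): mult=4, new row 1: (0, -4, 1); set L[1][0]=4
  eliminate (2,0): mult=3, new row 2: (0, 12, -6); set L[2][0]=3
k=1: U[1][1]=-4
  eliminate (2,1): mult=-3, new row 2: (0, 0, -3); set L[2][1]=-3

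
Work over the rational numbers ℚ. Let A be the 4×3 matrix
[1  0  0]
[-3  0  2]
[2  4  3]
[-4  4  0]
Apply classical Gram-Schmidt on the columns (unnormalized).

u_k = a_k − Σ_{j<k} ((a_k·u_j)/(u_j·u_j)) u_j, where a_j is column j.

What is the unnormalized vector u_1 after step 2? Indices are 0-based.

Step 1: u_0 = a_0 = (1, -3, 2, -4).
Step 2: u_1 = a_1 − (-4/15)·u_0 = (4/15, -4/5, 68/15, 44/15).

u_1 = (4/15, -4/5, 68/15, 44/15)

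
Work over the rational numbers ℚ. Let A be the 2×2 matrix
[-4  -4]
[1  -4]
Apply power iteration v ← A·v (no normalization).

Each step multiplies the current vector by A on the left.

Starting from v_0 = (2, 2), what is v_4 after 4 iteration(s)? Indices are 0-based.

v_4 = (1312, -608)

v_0 = (2, 2).
v_1 = A·v_0 = (-16, -6).
v_2 = A·v_1 = (88, 8).
v_3 = A·v_2 = (-384, 56).
v_4 = A·v_3 = (1312, -608).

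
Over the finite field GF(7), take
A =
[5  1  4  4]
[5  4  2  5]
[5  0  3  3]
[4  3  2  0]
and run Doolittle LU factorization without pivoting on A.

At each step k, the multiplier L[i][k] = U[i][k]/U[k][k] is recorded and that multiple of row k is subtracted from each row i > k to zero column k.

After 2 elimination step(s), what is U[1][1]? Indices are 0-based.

[col 0] pivot 5
  R1 -= 1*R0 → (0, 3, 5, 1)  (L[1][0] := 1)
  R2 -= 1*R0 → (0, 6, 6, 6)  (L[2][0] := 1)
  R3 -= 5*R0 → (0, 5, 3, 1)  (L[3][0] := 5)
[col 1] pivot 3
  R2 -= 2*R1 → (0, 0, 3, 4)  (L[2][1] := 2)
  R3 -= 4*R1 → (0, 0, 4, 4)  (L[3][1] := 4)

U[1][1] = 3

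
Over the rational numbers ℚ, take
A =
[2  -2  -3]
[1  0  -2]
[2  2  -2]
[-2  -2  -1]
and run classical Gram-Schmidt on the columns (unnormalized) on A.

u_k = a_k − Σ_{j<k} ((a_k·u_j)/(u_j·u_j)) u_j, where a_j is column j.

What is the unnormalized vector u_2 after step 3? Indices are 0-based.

u_2 = (9/35, -36/35, -48/35, -57/35)

Step 1: u_0 = a_0 = (2, 1, 2, -2).
Step 2: u_1 = a_1 − (4/13)·u_0 = (-34/13, -4/13, 18/13, -18/13).
Step 3: u_2 = a_2 − (-10/13)·u_0 − (23/35)·u_1 = (9/35, -36/35, -48/35, -57/35).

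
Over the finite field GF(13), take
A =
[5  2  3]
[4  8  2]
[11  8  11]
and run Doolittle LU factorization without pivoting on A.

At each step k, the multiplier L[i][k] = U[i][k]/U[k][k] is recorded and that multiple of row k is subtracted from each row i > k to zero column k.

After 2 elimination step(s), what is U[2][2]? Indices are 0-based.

U[2][2] = 3

Step 1: pivot at (0,0) is 5.
  row1 ← row1 − (6)·row0  ⇒  L[1][0]=6, U row1=(0, 9, 10)
  row2 ← row2 − (10)·row0  ⇒  L[2][0]=10, U row2=(0, 1, 7)
Step 2: pivot at (1,1) is 9.
  row2 ← row2 − (3)·row1  ⇒  L[2][1]=3, U row2=(0, 0, 3)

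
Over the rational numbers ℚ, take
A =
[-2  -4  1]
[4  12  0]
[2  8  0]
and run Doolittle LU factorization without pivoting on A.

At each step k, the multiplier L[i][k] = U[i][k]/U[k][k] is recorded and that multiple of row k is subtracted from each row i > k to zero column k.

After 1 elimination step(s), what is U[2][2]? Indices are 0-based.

U[2][2] = 1

[col 0] pivot -2
  R1 -= -2*R0 → (0, 4, 2)  (L[1][0] := -2)
  R2 -= -1*R0 → (0, 4, 1)  (L[2][0] := -1)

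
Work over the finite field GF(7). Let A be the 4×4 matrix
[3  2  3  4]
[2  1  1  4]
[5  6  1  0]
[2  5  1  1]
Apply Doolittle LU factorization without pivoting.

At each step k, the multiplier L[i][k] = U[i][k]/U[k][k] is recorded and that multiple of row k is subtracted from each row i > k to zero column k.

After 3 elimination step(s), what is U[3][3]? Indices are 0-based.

Step 1: pivot at (0,0) is 3.
  row1 ← row1 − (3)·row0  ⇒  L[1][0]=3, U row1=(0, 2, 6, 6)
  row2 ← row2 − (4)·row0  ⇒  L[2][0]=4, U row2=(0, 5, 3, 5)
  row3 ← row3 − (3)·row0  ⇒  L[3][0]=3, U row3=(0, 6, 6, 3)
Step 2: pivot at (1,1) is 2.
  row2 ← row2 − (6)·row1  ⇒  L[2][1]=6, U row2=(0, 0, 2, 4)
  row3 ← row3 − (3)·row1  ⇒  L[3][1]=3, U row3=(0, 0, 2, 6)
Step 3: pivot at (2,2) is 2.
  row3 ← row3 − (1)·row2  ⇒  L[3][2]=1, U row3=(0, 0, 0, 2)

U[3][3] = 2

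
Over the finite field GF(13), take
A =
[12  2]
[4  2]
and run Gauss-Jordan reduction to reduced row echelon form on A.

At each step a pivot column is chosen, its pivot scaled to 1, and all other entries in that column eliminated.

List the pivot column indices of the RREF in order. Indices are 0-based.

step 1: normalize row 0 (÷12) = (1, 11)
  row 1: subtract 4×row0 = (0, 10)
step 2: normalize row 1 (÷10) = (0, 1)
  row 0: subtract 11×row1 = (1, 0)

pivot columns: 0, 1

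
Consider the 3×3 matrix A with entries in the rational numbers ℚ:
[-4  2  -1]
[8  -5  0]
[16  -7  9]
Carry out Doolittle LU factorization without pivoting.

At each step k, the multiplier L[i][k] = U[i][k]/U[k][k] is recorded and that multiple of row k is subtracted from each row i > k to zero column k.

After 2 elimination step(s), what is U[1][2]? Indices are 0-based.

[col 0] pivot -4
  R1 -= -2*R0 → (0, -1, -2)  (L[1][0] := -2)
  R2 -= -4*R0 → (0, 1, 5)  (L[2][0] := -4)
[col 1] pivot -1
  R2 -= -1*R1 → (0, 0, 3)  (L[2][1] := -1)

U[1][2] = -2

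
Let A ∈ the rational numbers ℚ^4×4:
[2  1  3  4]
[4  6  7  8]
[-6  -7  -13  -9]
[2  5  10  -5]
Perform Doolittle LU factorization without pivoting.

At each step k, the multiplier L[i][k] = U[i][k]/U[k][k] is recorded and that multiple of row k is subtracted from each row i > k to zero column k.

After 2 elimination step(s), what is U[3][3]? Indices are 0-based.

[col 0] pivot 2
  R1 -= 2*R0 → (0, 4, 1, 0)  (L[1][0] := 2)
  R2 -= -3*R0 → (0, -4, -4, 3)  (L[2][0] := -3)
  R3 -= 1*R0 → (0, 4, 7, -9)  (L[3][0] := 1)
[col 1] pivot 4
  R2 -= -1*R1 → (0, 0, -3, 3)  (L[2][1] := -1)
  R3 -= 1*R1 → (0, 0, 6, -9)  (L[3][1] := 1)

U[3][3] = -9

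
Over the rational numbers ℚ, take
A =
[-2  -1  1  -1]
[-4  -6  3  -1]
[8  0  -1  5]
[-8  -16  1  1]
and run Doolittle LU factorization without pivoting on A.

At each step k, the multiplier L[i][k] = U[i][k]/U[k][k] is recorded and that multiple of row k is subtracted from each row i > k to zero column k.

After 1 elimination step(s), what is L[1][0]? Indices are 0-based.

Step 1: pivot at (0,0) is -2.
  row1 ← row1 − (2)·row0  ⇒  L[1][0]=2, U row1=(0, -4, 1, 1)
  row2 ← row2 − (-4)·row0  ⇒  L[2][0]=-4, U row2=(0, -4, 3, 1)
  row3 ← row3 − (4)·row0  ⇒  L[3][0]=4, U row3=(0, -12, -3, 5)

L[1][0] = 2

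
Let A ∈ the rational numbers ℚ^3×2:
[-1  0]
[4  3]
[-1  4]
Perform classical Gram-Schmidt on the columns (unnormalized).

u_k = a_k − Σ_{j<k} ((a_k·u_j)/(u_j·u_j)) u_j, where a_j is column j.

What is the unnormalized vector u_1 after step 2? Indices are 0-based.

u_1 = (4/9, 11/9, 40/9)

Step 1: u_0 = a_0 = (-1, 4, -1).
Step 2: u_1 = a_1 − (4/9)·u_0 = (4/9, 11/9, 40/9).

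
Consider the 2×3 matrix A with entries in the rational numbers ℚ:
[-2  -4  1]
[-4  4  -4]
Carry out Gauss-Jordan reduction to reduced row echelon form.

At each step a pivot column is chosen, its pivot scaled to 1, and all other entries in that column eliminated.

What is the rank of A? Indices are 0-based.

[1] R0 /= -2  ⇒  (1, 2, -1/2)
     R1 -= -4·R0  ⇒  (0, 12, -6)
[2] R1 /= 12  ⇒  (0, 1, -1/2)
     R0 -= 2·R1  ⇒  (1, 0, 1/2)

rank = 2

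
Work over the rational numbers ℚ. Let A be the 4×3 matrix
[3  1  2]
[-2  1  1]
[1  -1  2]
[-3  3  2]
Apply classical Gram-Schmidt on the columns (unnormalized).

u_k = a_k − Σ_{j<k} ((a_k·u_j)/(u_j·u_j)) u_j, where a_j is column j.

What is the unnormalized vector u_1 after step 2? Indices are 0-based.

Step 1: u_0 = a_0 = (3, -2, 1, -3).
Step 2: u_1 = a_1 − (-9/23)·u_0 = (50/23, 5/23, -14/23, 42/23).

u_1 = (50/23, 5/23, -14/23, 42/23)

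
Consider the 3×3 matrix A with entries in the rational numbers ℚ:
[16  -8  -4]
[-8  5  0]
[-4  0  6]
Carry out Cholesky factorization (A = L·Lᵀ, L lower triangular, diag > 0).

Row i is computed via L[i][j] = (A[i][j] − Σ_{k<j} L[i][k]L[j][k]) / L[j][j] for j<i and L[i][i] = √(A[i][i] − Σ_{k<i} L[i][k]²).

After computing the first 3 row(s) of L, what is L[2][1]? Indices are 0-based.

Step 1: L[0][0] = √(16) = 4.
  L[1][0] = (-8) / L[0][0] = -2.
Step 2: L[1][1] = √(1) = 1.
  L[2][0] = (-4) / L[0][0] = -1.
  L[2][1] = (-2) / L[1][1] = -2.
Step 3: L[2][2] = √(1) = 1.

L[2][1] = -2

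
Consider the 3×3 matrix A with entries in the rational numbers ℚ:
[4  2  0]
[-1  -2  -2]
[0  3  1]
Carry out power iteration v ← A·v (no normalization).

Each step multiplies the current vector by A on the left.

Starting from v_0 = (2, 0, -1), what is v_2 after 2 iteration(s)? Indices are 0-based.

v_0 = (2, 0, -1).
v_1 = A·v_0 = (8, 0, -1).
v_2 = A·v_1 = (32, -6, -1).

v_2 = (32, -6, -1)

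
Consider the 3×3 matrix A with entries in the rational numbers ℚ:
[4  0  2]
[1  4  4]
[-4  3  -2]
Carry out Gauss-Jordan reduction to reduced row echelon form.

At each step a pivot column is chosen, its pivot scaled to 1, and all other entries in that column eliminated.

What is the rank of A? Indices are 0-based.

step 1: normalize row 0 (÷4) = (1, 0, 1/2)
  row 1: subtract 1×row0 = (0, 4, 7/2)
  row 2: subtract -4×row0 = (0, 3, 0)
step 2: normalize row 1 (÷4) = (0, 1, 7/8)
  row 2: subtract 3×row1 = (0, 0, -21/8)
step 3: normalize row 2 (÷-21/8) = (0, 0, 1)
  row 0: subtract 1/2×row2 = (1, 0, 0)
  row 1: subtract 7/8×row2 = (0, 1, 0)

rank = 3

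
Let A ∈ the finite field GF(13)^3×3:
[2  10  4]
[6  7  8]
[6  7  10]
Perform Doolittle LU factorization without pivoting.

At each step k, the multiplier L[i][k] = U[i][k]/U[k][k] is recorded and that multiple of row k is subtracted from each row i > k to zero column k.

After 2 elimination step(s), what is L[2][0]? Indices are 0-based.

[col 0] pivot 2
  R1 -= 3*R0 → (0, 3, 9)  (L[1][0] := 3)
  R2 -= 3*R0 → (0, 3, 11)  (L[2][0] := 3)
[col 1] pivot 3
  R2 -= 1*R1 → (0, 0, 2)  (L[2][1] := 1)

L[2][0] = 3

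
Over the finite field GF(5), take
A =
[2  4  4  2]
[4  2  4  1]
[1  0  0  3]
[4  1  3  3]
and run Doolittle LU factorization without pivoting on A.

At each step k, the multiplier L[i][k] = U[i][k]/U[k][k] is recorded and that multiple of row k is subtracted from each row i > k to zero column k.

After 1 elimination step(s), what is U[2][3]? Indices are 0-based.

U[2][3] = 2

k=0: U[0][0]=2
  eliminate (1,0): mult=2, new row 1: (0, 4, 1, 2); set L[1][0]=2
  eliminate (2,0): mult=3, new row 2: (0, 3, 3, 2); set L[2][0]=3
  eliminate (3,0): mult=2, new row 3: (0, 3, 0, 4); set L[3][0]=2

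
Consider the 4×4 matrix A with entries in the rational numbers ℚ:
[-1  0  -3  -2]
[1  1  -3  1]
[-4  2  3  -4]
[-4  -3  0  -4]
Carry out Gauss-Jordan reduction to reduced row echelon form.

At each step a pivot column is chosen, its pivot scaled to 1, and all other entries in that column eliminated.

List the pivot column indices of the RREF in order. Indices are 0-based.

pivot columns: 0, 1, 2, 3

[1] R0 /= -1  ⇒  (1, 0, 3, 2)
     R1 -= 1·R0  ⇒  (0, 1, -6, -1)
     R2 -= -4·R0  ⇒  (0, 2, 15, 4)
     R3 -= -4·R0  ⇒  (0, -3, 12, 4)
[2] R1 /= 1  ⇒  (0, 1, -6, -1)
     R2 -= 2·R1  ⇒  (0, 0, 27, 6)
     R3 -= -3·R1  ⇒  (0, 0, -6, 1)
[3] R2 /= 27  ⇒  (0, 0, 1, 2/9)
     R0 -= 3·R2  ⇒  (1, 0, 0, 4/3)
     R1 -= -6·R2  ⇒  (0, 1, 0, 1/3)
     R3 -= -6·R2  ⇒  (0, 0, 0, 7/3)
[4] R3 /= 7/3  ⇒  (0, 0, 0, 1)
     R0 -= 4/3·R3  ⇒  (1, 0, 0, 0)
     R1 -= 1/3·R3  ⇒  (0, 1, 0, 0)
     R2 -= 2/9·R3  ⇒  (0, 0, 1, 0)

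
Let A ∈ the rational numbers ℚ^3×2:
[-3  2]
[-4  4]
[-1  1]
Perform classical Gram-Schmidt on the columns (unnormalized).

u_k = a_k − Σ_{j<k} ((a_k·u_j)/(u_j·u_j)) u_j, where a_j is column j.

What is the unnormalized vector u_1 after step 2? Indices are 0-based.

Step 1: u_0 = a_0 = (-3, -4, -1).
Step 2: u_1 = a_1 − (-23/26)·u_0 = (-17/26, 6/13, 3/26).

u_1 = (-17/26, 6/13, 3/26)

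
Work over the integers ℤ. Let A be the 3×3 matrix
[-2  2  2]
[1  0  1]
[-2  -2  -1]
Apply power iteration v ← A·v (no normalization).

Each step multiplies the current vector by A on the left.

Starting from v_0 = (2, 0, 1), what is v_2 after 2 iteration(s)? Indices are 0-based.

v_2 = (0, -7, 3)

v_0 = (2, 0, 1).
v_1 = A·v_0 = (-2, 3, -5).
v_2 = A·v_1 = (0, -7, 3).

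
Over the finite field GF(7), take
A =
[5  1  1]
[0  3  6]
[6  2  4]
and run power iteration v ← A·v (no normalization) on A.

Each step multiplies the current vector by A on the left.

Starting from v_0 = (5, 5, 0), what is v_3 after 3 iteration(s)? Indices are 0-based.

v_0 = (5, 5, 0).
v_1 = A·v_0 = (2, 1, 5).
v_2 = A·v_1 = (2, 5, 6).
v_3 = A·v_2 = (0, 2, 4).

v_3 = (0, 2, 4)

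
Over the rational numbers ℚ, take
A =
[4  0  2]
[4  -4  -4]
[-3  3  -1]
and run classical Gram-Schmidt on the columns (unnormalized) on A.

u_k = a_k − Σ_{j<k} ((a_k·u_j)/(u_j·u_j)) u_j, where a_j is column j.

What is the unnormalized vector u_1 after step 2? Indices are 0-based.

Step 1: u_0 = a_0 = (4, 4, -3).
Step 2: u_1 = a_1 − (-25/41)·u_0 = (100/41, -64/41, 48/41).

u_1 = (100/41, -64/41, 48/41)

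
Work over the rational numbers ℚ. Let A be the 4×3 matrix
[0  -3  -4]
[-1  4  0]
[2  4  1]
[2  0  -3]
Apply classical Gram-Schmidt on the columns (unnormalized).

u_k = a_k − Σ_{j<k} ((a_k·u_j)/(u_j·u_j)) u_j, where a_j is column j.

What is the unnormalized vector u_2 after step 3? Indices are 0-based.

u_2 = (-932/353, -868/353, 169/353, -603/353)

Step 1: u_0 = a_0 = (0, -1, 2, 2).
Step 2: u_1 = a_1 − (4/9)·u_0 = (-3, 40/9, 28/9, -8/9).
Step 3: u_2 = a_2 − (-4/9)·u_0 − (160/353)·u_1 = (-932/353, -868/353, 169/353, -603/353).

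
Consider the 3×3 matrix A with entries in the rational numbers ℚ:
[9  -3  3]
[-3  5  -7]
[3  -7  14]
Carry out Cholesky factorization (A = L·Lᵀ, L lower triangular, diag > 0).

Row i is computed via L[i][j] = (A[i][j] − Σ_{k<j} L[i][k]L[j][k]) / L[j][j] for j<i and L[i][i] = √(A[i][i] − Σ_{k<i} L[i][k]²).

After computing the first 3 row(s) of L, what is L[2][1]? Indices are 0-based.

Step 1: L[0][0] = √(9) = 3.
  L[1][0] = (-3) / L[0][0] = -1.
Step 2: L[1][1] = √(4) = 2.
  L[2][0] = (3) / L[0][0] = 1.
  L[2][1] = (-6) / L[1][1] = -3.
Step 3: L[2][2] = √(4) = 2.

L[2][1] = -3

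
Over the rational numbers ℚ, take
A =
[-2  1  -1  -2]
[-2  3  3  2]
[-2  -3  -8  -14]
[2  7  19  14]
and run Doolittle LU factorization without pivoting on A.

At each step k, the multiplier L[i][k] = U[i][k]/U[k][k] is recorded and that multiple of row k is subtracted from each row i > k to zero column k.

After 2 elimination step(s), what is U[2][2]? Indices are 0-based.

Step 1: pivot at (0,0) is -2.
  row1 ← row1 − (1)·row0  ⇒  L[1][0]=1, U row1=(0, 2, 4, 4)
  row2 ← row2 − (1)·row0  ⇒  L[2][0]=1, U row2=(0, -4, -7, -12)
  row3 ← row3 − (-1)·row0  ⇒  L[3][0]=-1, U row3=(0, 8, 18, 12)
Step 2: pivot at (1,1) is 2.
  row2 ← row2 − (-2)·row1  ⇒  L[2][1]=-2, U row2=(0, 0, 1, -4)
  row3 ← row3 − (4)·row1  ⇒  L[3][1]=4, U row3=(0, 0, 2, -4)

U[2][2] = 1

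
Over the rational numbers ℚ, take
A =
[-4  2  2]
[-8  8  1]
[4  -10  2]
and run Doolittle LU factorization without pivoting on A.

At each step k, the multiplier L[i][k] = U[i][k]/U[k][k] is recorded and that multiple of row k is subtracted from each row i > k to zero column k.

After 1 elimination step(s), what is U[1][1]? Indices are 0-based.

U[1][1] = 4

Step 1: pivot at (0,0) is -4.
  row1 ← row1 − (2)·row0  ⇒  L[1][0]=2, U row1=(0, 4, -3)
  row2 ← row2 − (-1)·row0  ⇒  L[2][0]=-1, U row2=(0, -8, 4)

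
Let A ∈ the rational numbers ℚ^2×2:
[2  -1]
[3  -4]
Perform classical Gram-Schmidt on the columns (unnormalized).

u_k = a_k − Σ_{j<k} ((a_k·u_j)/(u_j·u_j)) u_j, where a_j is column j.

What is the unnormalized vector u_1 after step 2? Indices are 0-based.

u_1 = (15/13, -10/13)

Step 1: u_0 = a_0 = (2, 3).
Step 2: u_1 = a_1 − (-14/13)·u_0 = (15/13, -10/13).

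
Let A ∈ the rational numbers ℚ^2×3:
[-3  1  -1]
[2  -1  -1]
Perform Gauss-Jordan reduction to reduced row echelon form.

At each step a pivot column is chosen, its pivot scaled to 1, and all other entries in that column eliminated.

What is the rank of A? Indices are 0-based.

step 1: normalize row 0 (÷-3) = (1, -1/3, 1/3)
  row 1: subtract 2×row0 = (0, -1/3, -5/3)
step 2: normalize row 1 (÷-1/3) = (0, 1, 5)
  row 0: subtract -1/3×row1 = (1, 0, 2)

rank = 2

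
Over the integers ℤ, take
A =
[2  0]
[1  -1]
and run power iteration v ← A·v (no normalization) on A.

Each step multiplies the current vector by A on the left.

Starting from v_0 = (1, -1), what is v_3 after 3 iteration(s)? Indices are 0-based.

v_3 = (8, 4)

v_0 = (1, -1).
v_1 = A·v_0 = (2, 2).
v_2 = A·v_1 = (4, 0).
v_3 = A·v_2 = (8, 4).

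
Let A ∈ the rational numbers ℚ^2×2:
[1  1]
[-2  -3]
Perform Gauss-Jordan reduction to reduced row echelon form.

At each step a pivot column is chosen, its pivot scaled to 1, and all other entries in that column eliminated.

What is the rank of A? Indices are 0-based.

rank = 2

pivot(0,0)=1: scale R0 → (1, 1)
  clear (1,0): R1 −= (-2)R0 → (0, -1)
pivot(1,1)=-1: scale R1 → (0, 1)
  clear (0,1): R0 −= (1)R1 → (1, 0)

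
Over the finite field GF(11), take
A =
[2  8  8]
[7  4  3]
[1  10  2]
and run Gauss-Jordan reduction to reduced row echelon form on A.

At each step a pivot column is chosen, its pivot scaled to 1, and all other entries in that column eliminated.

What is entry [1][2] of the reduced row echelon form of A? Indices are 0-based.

step 1: normalize row 0 (÷2) = (1, 4, 4)
  row 1: subtract 7×row0 = (0, 9, 8)
  row 2: subtract 1×row0 = (0, 6, 9)
step 2: normalize row 1 (÷9) = (0, 1, 7)
  row 0: subtract 4×row1 = (1, 0, 9)
  row 2: subtract 6×row1 = (0, 0, 0)
skip col 2 (zero from row 2)

M[1][2] = 7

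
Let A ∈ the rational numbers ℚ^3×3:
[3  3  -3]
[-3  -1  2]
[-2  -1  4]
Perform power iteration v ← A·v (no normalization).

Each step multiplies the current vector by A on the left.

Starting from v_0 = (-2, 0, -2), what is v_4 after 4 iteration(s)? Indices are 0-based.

v_0 = (-2, 0, -2).
v_1 = A·v_0 = (0, 2, -4).
v_2 = A·v_1 = (18, -10, -18).
v_3 = A·v_2 = (78, -80, -98).
v_4 = A·v_3 = (288, -350, -468).

v_4 = (288, -350, -468)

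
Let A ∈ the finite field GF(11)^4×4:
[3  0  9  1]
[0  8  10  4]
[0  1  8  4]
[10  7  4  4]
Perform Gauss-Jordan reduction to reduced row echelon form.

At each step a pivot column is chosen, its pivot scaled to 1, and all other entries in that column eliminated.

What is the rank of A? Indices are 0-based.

pivot(0,0)=3: scale R0 → (1, 0, 3, 4)
  clear (3,0): R3 −= (10)R0 → (0, 7, 7, 8)
pivot(1,1)=8: scale R1 → (0, 1, 4, 6)
  clear (2,1): R2 −= (1)R1 → (0, 0, 4, 9)
  clear (3,1): R3 −= (7)R1 → (0, 0, 1, 10)
pivot(2,2)=4: scale R2 → (0, 0, 1, 5)
  clear (0,2): R0 −= (3)R2 → (1, 0, 0, 0)
  clear (1,2): R1 −= (4)R2 → (0, 1, 0, 8)
  clear (3,2): R3 −= (1)R2 → (0, 0, 0, 5)
pivot(3,3)=5: scale R3 → (0, 0, 0, 1)
  clear (1,3): R1 −= (8)R3 → (0, 1, 0, 0)
  clear (2,3): R2 −= (5)R3 → (0, 0, 1, 0)

rank = 4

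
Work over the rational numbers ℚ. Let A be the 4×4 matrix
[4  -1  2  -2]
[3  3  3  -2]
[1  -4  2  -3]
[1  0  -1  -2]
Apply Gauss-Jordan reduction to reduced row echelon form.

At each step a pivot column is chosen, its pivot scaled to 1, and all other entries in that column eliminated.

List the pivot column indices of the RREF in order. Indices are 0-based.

[1] R0 /= 4  ⇒  (1, -1/4, 1/2, -1/2)
     R1 -= 3·R0  ⇒  (0, 15/4, 3/2, -1/2)
     R2 -= 1·R0  ⇒  (0, -15/4, 3/2, -5/2)
     R3 -= 1·R0  ⇒  (0, 1/4, -3/2, -3/2)
[2] R1 /= 15/4  ⇒  (0, 1, 2/5, -2/15)
     R0 -= -1/4·R1  ⇒  (1, 0, 3/5, -8/15)
     R2 -= -15/4·R1  ⇒  (0, 0, 3, -3)
     R3 -= 1/4·R1  ⇒  (0, 0, -8/5, -22/15)
[3] R2 /= 3  ⇒  (0, 0, 1, -1)
     R0 -= 3/5·R2  ⇒  (1, 0, 0, 1/15)
     R1 -= 2/5·R2  ⇒  (0, 1, 0, 4/15)
     R3 -= -8/5·R2  ⇒  (0, 0, 0, -46/15)
[4] R3 /= -46/15  ⇒  (0, 0, 0, 1)
     R0 -= 1/15·R3  ⇒  (1, 0, 0, 0)
     R1 -= 4/15·R3  ⇒  (0, 1, 0, 0)
     R2 -= -1·R3  ⇒  (0, 0, 1, 0)

pivot columns: 0, 1, 2, 3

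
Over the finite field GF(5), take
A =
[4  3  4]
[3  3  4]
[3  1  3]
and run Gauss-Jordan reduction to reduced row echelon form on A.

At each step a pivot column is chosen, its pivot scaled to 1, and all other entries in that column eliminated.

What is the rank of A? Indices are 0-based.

rank = 2

step 1: normalize row 0 (÷4) = (1, 2, 1)
  row 1: subtract 3×row0 = (0, 2, 1)
  row 2: subtract 3×row0 = (0, 0, 0)
step 2: normalize row 1 (÷2) = (0, 1, 3)
  row 0: subtract 2×row1 = (1, 0, 0)
skip col 2 (zero from row 2)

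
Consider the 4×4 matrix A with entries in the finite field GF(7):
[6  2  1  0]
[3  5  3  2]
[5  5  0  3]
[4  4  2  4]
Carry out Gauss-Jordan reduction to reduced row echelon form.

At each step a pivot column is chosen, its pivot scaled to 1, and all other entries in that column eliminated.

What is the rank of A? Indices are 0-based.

[1] R0 /= 6  ⇒  (1, 5, 6, 0)
     R1 -= 3·R0  ⇒  (0, 4, 6, 2)
     R2 -= 5·R0  ⇒  (0, 1, 5, 3)
     R3 -= 4·R0  ⇒  (0, 5, 6, 4)
[2] R1 /= 4  ⇒  (0, 1, 5, 4)
     R0 -= 5·R1  ⇒  (1, 0, 2, 1)
     R2 -= 1·R1  ⇒  (0, 0, 0, 6)
     R3 -= 5·R1  ⇒  (0, 0, 2, 5)
[3] R2 <-> R3
[3] R2 /= 2  ⇒  (0, 0, 1, 6)
     R0 -= 2·R2  ⇒  (1, 0, 0, 3)
     R1 -= 5·R2  ⇒  (0, 1, 0, 2)
[4] R3 /= 6  ⇒  (0, 0, 0, 1)
     R0 -= 3·R3  ⇒  (1, 0, 0, 0)
     R1 -= 2·R3  ⇒  (0, 1, 0, 0)
     R2 -= 6·R3  ⇒  (0, 0, 1, 0)

rank = 4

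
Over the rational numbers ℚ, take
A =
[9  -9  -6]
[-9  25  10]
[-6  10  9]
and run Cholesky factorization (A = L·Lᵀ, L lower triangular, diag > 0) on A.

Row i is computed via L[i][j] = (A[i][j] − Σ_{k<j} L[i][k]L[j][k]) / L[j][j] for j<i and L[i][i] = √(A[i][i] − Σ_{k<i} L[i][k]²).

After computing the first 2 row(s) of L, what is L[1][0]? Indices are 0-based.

L[1][0] = -3

Step 1: L[0][0] = √(9) = 3.
  L[1][0] = (-9) / L[0][0] = -3.
Step 2: L[1][1] = √(16) = 4.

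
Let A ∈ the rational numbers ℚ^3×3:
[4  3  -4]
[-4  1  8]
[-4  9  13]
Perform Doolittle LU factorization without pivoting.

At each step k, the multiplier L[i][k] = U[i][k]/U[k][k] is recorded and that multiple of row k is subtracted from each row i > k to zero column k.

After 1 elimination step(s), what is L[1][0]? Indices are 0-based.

L[1][0] = -1

[col 0] pivot 4
  R1 -= -1*R0 → (0, 4, 4)  (L[1][0] := -1)
  R2 -= -1*R0 → (0, 12, 9)  (L[2][0] := -1)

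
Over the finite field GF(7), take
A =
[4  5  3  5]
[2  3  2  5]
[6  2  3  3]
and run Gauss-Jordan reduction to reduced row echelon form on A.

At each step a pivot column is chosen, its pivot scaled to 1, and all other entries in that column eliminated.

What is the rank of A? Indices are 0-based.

step 1: normalize row 0 (÷4) = (1, 3, 6, 3)
  row 1: subtract 2×row0 = (0, 4, 4, 6)
  row 2: subtract 6×row0 = (0, 5, 2, 6)
step 2: normalize row 1 (÷4) = (0, 1, 1, 5)
  row 0: subtract 3×row1 = (1, 0, 3, 2)
  row 2: subtract 5×row1 = (0, 0, 4, 2)
step 3: normalize row 2 (÷4) = (0, 0, 1, 4)
  row 0: subtract 3×row2 = (1, 0, 0, 4)
  row 1: subtract 1×row2 = (0, 1, 0, 1)

rank = 3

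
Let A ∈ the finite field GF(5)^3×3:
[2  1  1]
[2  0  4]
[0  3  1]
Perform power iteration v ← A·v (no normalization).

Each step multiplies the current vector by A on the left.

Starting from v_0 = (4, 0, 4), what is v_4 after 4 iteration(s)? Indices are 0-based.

v_4 = (4, 4, 0)

v_0 = (4, 0, 4).
v_1 = A·v_0 = (2, 4, 4).
v_2 = A·v_1 = (2, 0, 1).
v_3 = A·v_2 = (0, 3, 1).
v_4 = A·v_3 = (4, 4, 0).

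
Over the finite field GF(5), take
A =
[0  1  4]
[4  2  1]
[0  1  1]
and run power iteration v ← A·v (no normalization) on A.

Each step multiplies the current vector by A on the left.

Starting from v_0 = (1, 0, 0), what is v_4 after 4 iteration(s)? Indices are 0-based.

v_4 = (4, 0, 3)

v_0 = (1, 0, 0).
v_1 = A·v_0 = (0, 4, 0).
v_2 = A·v_1 = (4, 3, 4).
v_3 = A·v_2 = (4, 1, 2).
v_4 = A·v_3 = (4, 0, 3).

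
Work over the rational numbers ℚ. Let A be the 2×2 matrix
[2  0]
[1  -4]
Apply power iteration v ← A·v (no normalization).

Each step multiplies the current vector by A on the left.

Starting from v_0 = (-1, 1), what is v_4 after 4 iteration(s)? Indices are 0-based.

v_0 = (-1, 1).
v_1 = A·v_0 = (-2, -5).
v_2 = A·v_1 = (-4, 18).
v_3 = A·v_2 = (-8, -76).
v_4 = A·v_3 = (-16, 296).

v_4 = (-16, 296)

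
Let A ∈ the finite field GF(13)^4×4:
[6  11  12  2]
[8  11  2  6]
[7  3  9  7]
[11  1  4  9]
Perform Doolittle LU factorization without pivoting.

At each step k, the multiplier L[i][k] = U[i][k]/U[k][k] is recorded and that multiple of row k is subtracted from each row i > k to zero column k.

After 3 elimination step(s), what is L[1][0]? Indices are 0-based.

[col 0] pivot 6
  R1 -= 10*R0 → (0, 5, 12, 12)  (L[1][0] := 10)
  R2 -= 12*R0 → (0, 1, 8, 9)  (L[2][0] := 12)
  R3 -= 4*R0 → (0, 9, 8, 1)  (L[3][0] := 4)
[col 1] pivot 5
  R2 -= 8*R1 → (0, 0, 3, 4)  (L[2][1] := 8)
  R3 -= 7*R1 → (0, 0, 2, 8)  (L[3][1] := 7)
[col 2] pivot 3
  R3 -= 5*R2 → (0, 0, 0, 1)  (L[3][2] := 5)

L[1][0] = 10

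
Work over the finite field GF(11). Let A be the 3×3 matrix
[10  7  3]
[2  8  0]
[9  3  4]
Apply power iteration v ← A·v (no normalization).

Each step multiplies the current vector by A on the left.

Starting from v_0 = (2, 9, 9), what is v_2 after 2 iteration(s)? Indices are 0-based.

v_0 = (2, 9, 9).
v_1 = A·v_0 = (0, 10, 4).
v_2 = A·v_1 = (5, 3, 2).

v_2 = (5, 3, 2)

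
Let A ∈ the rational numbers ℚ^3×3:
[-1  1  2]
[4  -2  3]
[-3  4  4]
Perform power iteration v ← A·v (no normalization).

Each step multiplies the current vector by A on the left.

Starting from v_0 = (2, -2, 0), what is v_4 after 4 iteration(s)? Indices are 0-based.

v_4 = (-362, -1332, -406)

v_0 = (2, -2, 0).
v_1 = A·v_0 = (-4, 12, -14).
v_2 = A·v_1 = (-12, -82, 4).
v_3 = A·v_2 = (-62, 128, -276).
v_4 = A·v_3 = (-362, -1332, -406).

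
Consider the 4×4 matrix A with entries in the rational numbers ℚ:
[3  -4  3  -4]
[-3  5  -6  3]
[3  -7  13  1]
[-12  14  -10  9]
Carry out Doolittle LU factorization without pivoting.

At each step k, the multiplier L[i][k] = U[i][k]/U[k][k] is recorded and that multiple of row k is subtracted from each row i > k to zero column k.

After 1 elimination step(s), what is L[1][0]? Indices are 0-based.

L[1][0] = -1

k=0: U[0][0]=3
  eliminate (1,0): mult=-1, new row 1: (0, 1, -3, -1); set L[1][0]=-1
  eliminate (2,0): mult=1, new row 2: (0, -3, 10, 5); set L[2][0]=1
  eliminate (3,0): mult=-4, new row 3: (0, -2, 2, -7); set L[3][0]=-4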